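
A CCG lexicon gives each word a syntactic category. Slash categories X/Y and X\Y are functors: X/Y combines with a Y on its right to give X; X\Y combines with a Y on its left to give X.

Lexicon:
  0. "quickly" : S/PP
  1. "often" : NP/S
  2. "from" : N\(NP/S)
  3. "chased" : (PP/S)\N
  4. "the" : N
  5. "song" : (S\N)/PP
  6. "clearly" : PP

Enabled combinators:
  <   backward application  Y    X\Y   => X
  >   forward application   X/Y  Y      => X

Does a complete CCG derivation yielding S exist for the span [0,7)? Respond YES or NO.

[0,7] S   >
  [0,1] "quickly" : S/PP
  [1,7] PP   >
    [1,4] PP/S   <
      [1,3] N   <
        [1,2] "often" : NP/S
        [2,3] "from" : N\(NP/S)
      [3,4] "chased" : (PP/S)\N
    [4,7] S   <
      [4,5] "the" : N
      [5,7] S\N   >
        [5,6] "song" : (S\N)/PP
        [6,7] "clearly" : PP

YES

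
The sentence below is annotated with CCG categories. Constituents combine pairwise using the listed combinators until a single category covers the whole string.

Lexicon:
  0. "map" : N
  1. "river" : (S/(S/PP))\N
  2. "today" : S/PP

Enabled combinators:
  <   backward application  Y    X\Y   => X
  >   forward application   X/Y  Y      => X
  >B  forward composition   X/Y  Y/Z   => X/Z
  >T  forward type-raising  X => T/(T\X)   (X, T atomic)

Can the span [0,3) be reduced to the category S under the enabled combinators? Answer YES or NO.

YES

[0,3] S   >
  [0,2] S/(S/PP)   <
    [0,1] "map" : N
    [1,2] "river" : (S/(S/PP))\N
  [2,3] "today" : S/PP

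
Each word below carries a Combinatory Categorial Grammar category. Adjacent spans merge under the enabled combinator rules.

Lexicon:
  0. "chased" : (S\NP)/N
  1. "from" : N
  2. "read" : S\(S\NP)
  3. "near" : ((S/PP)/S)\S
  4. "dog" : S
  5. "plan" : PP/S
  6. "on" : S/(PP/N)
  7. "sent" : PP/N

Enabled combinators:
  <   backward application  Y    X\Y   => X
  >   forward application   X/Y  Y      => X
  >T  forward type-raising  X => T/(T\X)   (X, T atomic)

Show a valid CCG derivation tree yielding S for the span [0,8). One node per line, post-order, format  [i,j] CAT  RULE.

[0,1] (S\NP)/N  lex  "chased"
[1,2] N  lex  "from"
[0,2] S\NP  >  k=1
[2,3] S\(S\NP)  lex  "read"
[0,3] S  <  k=2
[3,4] ((S/PP)/S)\S  lex  "near"
[0,4] (S/PP)/S  <  k=3
[4,5] S  lex  "dog"
[0,5] S/PP  >  k=4
[5,6] PP/S  lex  "plan"
[6,7] S/(PP/N)  lex  "on"
[7,8] PP/N  lex  "sent"
[6,8] S  >  k=7
[5,8] PP  >  k=6
[0,8] S  >  k=5

[0,8] S   >
  [0,5] S/PP   >
    [0,4] (S/PP)/S   <
      [0,3] S   <
        [0,2] S\NP   >
          [0,1] "chased" : (S\NP)/N
          [1,2] "from" : N
        [2,3] "read" : S\(S\NP)
      [3,4] "near" : ((S/PP)/S)\S
    [4,5] "dog" : S
  [5,8] PP   >
    [5,6] "plan" : PP/S
    [6,8] S   >
      [6,7] "on" : S/(PP/N)
      [7,8] "sent" : PP/N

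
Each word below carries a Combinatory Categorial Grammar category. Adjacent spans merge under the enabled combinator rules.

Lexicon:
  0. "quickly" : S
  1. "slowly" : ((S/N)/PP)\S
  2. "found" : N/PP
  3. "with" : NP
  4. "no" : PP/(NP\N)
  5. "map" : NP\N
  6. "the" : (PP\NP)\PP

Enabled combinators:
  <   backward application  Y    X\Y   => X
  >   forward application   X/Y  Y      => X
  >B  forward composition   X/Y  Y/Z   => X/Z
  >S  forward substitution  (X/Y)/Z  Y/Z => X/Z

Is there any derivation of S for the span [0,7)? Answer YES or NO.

YES

[0,7] S   >
  [0,3] S/PP   >S
    [0,2] (S/N)/PP   <
      [0,1] "quickly" : S
      [1,2] "slowly" : ((S/N)/PP)\S
    [2,3] "found" : N/PP
  [3,7] PP   <
    [3,4] "with" : NP
    [4,7] PP\NP   <
      [4,6] PP   >
        [4,5] "no" : PP/(NP\N)
        [5,6] "map" : NP\N
      [6,7] "the" : (PP\NP)\PP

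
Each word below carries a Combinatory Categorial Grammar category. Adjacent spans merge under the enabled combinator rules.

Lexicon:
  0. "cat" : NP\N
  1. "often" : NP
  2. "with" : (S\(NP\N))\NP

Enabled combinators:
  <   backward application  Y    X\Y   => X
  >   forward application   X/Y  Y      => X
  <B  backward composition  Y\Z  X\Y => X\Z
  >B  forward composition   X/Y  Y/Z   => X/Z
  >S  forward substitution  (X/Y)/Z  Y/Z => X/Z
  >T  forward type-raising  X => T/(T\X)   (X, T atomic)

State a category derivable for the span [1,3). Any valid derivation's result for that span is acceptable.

S\(NP\N)

[0,3] S   <
  [0,1] "cat" : NP\N
  [1,3] S\(NP\N)   <
    [1,2] "often" : NP
    [2,3] "with" : (S\(NP\N))\NP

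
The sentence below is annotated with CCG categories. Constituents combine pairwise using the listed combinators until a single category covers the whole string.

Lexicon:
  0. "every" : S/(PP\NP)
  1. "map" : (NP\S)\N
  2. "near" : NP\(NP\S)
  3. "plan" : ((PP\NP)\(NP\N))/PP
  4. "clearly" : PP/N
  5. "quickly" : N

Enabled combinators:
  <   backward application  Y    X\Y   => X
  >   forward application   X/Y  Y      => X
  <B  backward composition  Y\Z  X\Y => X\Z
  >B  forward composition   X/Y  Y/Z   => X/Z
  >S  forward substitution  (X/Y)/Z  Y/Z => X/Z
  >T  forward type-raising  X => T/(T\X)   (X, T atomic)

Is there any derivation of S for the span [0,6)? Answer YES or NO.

[0,6] S   >
  [0,1] "every" : S/(PP\NP)
  [1,6] PP\NP   <
    [1,3] NP\N   <B
      [1,2] "map" : (NP\S)\N
      [2,3] "near" : NP\(NP\S)
    [3,6] (PP\NP)\(NP\N)   >
      [3,4] "plan" : ((PP\NP)\(NP\N))/PP
      [4,6] PP   >
        [4,5] "clearly" : PP/N
        [5,6] "quickly" : N

YES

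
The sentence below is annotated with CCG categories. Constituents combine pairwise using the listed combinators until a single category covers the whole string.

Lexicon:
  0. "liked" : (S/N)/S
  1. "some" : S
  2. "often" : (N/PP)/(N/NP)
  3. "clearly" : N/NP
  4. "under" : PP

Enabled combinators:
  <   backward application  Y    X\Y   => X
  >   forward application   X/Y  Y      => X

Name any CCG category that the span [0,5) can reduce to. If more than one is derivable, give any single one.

[0,5] S   >
  [0,2] S/N   >
    [0,1] "liked" : (S/N)/S
    [1,2] "some" : S
  [2,5] N   >
    [2,4] N/PP   >
      [2,3] "often" : (N/PP)/(N/NP)
      [3,4] "clearly" : N/NP
    [4,5] "under" : PP

S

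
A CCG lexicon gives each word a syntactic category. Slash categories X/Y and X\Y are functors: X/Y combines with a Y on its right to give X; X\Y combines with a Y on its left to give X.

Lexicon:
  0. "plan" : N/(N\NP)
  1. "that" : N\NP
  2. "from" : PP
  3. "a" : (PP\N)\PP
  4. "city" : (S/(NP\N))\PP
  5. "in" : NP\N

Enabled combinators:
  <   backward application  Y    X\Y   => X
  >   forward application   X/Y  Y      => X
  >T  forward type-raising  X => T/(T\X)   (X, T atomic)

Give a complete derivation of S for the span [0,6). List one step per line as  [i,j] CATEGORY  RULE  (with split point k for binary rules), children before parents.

[0,6] S   >
  [0,5] S/(NP\N)   <
    [0,4] PP   <
      [0,2] N   >
        [0,1] "plan" : N/(N\NP)
        [1,2] "that" : N\NP
      [2,4] PP\N   <
        [2,3] "from" : PP
        [3,4] "a" : (PP\N)\PP
    [4,5] "city" : (S/(NP\N))\PP
  [5,6] "in" : NP\N

[0,1] N/(N\NP)  lex  "plan"
[1,2] N\NP  lex  "that"
[0,2] N  >  k=1
[2,3] PP  lex  "from"
[3,4] (PP\N)\PP  lex  "a"
[2,4] PP\N  <  k=3
[0,4] PP  <  k=2
[4,5] (S/(NP\N))\PP  lex  "city"
[0,5] S/(NP\N)  <  k=4
[5,6] NP\N  lex  "in"
[0,6] S  >  k=5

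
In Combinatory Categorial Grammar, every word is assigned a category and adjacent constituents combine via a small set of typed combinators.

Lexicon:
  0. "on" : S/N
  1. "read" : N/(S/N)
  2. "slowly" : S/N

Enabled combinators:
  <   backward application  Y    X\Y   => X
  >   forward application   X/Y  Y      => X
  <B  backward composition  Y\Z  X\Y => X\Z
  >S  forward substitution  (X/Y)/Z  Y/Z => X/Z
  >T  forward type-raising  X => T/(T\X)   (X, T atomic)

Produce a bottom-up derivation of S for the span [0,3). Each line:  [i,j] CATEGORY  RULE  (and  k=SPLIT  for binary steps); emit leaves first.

[0,1] S/N  lex  "on"
[1,2] N/(S/N)  lex  "read"
[2,3] S/N  lex  "slowly"
[1,3] N  >  k=2
[0,3] S  >  k=1

[0,3] S   >
  [0,1] "on" : S/N
  [1,3] N   >
    [1,2] "read" : N/(S/N)
    [2,3] "slowly" : S/N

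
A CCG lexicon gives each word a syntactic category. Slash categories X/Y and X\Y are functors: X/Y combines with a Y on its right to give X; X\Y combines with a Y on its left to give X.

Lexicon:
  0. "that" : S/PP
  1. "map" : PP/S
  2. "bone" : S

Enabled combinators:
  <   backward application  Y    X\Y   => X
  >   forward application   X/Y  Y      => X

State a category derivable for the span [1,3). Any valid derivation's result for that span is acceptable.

PP

[0,3] S   >
  [0,1] "that" : S/PP
  [1,3] PP   >
    [1,2] "map" : PP/S
    [2,3] "bone" : S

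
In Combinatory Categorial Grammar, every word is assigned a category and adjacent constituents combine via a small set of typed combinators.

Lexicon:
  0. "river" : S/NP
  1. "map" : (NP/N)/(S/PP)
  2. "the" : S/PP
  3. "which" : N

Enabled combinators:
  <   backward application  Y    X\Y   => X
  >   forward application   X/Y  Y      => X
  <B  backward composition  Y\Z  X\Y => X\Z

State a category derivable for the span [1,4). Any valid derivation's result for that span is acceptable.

[0,4] S   >
  [0,1] "river" : S/NP
  [1,4] NP   >
    [1,3] NP/N   >
      [1,2] "map" : (NP/N)/(S/PP)
      [2,3] "the" : S/PP
    [3,4] "which" : N

NP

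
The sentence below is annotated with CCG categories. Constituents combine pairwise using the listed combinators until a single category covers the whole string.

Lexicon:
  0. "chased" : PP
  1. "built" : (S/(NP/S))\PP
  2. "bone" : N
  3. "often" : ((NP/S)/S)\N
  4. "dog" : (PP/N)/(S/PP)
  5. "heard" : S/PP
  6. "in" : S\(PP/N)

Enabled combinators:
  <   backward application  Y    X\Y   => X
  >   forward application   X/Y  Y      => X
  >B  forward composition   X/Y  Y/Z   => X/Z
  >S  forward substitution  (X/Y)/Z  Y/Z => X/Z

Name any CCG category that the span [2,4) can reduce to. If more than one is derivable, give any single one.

(NP/S)/S

[0,7] S   >
  [0,2] S/(NP/S)   <
    [0,1] "chased" : PP
    [1,2] "built" : (S/(NP/S))\PP
  [2,7] NP/S   >
    [2,4] (NP/S)/S   <
      [2,3] "bone" : N
      [3,4] "often" : ((NP/S)/S)\N
    [4,7] S   <
      [4,6] PP/N   >
        [4,5] "dog" : (PP/N)/(S/PP)
        [5,6] "heard" : S/PP
      [6,7] "in" : S\(PP/N)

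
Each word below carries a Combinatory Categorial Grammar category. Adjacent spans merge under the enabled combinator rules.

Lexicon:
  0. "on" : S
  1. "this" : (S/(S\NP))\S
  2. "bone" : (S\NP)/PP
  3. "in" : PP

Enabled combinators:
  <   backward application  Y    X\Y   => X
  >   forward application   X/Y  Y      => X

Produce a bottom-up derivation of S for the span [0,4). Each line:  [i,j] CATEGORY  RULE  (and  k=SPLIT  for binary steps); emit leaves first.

[0,4] S   >
  [0,2] S/(S\NP)   <
    [0,1] "on" : S
    [1,2] "this" : (S/(S\NP))\S
  [2,4] S\NP   >
    [2,3] "bone" : (S\NP)/PP
    [3,4] "in" : PP

[0,1] S  lex  "on"
[1,2] (S/(S\NP))\S  lex  "this"
[0,2] S/(S\NP)  <  k=1
[2,3] (S\NP)/PP  lex  "bone"
[3,4] PP  lex  "in"
[2,4] S\NP  >  k=3
[0,4] S  >  k=2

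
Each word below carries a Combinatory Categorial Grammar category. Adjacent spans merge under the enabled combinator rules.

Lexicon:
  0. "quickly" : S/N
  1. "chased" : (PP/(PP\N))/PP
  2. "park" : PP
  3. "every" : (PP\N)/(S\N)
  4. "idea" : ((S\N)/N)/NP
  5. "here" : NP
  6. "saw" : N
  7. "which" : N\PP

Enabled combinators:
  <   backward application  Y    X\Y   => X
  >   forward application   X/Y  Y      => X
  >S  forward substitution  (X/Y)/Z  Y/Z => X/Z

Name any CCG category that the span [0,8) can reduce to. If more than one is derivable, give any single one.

S

[0,8] S   >
  [0,1] "quickly" : S/N
  [1,8] N   <
    [1,7] PP   >
      [1,3] PP/(PP\N)   >
        [1,2] "chased" : (PP/(PP\N))/PP
        [2,3] "park" : PP
      [3,7] PP\N   >
        [3,4] "every" : (PP\N)/(S\N)
        [4,7] S\N   >
          [4,6] (S\N)/N   >
            [4,5] "idea" : ((S\N)/N)/NP
            [5,6] "here" : NP
          [6,7] "saw" : N
    [7,8] "which" : N\PP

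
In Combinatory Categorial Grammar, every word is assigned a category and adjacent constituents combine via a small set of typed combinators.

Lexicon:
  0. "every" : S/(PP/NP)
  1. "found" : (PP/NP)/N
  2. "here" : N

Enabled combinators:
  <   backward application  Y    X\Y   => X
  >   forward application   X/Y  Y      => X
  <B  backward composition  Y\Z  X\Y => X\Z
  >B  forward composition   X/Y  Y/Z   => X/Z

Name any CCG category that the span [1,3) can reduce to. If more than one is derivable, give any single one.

[0,3] S   >
  [0,1] "every" : S/(PP/NP)
  [1,3] PP/NP   >
    [1,2] "found" : (PP/NP)/N
    [2,3] "here" : N

PP/NP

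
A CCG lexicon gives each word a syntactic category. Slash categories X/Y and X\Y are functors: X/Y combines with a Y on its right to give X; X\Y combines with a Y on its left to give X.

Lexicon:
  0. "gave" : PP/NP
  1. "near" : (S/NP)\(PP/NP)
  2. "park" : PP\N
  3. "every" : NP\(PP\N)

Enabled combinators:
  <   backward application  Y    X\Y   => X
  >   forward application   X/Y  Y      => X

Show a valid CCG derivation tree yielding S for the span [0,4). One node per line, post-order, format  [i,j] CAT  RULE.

[0,4] S   >
  [0,2] S/NP   <
    [0,1] "gave" : PP/NP
    [1,2] "near" : (S/NP)\(PP/NP)
  [2,4] NP   <
    [2,3] "park" : PP\N
    [3,4] "every" : NP\(PP\N)

[0,1] PP/NP  lex  "gave"
[1,2] (S/NP)\(PP/NP)  lex  "near"
[0,2] S/NP  <  k=1
[2,3] PP\N  lex  "park"
[3,4] NP\(PP\N)  lex  "every"
[2,4] NP  <  k=3
[0,4] S  >  k=2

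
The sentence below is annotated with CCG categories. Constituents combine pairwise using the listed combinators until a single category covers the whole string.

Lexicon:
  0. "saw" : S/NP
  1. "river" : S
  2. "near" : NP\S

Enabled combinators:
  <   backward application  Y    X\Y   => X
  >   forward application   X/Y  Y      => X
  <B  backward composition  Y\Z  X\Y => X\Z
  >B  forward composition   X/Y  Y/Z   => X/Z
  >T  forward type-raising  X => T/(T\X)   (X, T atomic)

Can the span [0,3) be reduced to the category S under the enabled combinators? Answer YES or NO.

[0,3] S   >
  [0,1] "saw" : S/NP
  [1,3] NP   <
    [1,2] "river" : S
    [2,3] "near" : NP\S

YES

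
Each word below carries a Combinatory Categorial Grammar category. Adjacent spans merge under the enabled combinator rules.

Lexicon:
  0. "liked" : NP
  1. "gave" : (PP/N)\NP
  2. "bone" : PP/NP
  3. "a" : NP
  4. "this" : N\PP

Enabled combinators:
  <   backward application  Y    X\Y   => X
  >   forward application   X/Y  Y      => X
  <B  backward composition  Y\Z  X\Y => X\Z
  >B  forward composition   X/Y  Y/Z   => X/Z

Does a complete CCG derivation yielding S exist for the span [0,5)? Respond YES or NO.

NP (PP/N)\NP PP/NP NP N\PP
CKY chart[0,5] = {PP}; S ∉ chart

NO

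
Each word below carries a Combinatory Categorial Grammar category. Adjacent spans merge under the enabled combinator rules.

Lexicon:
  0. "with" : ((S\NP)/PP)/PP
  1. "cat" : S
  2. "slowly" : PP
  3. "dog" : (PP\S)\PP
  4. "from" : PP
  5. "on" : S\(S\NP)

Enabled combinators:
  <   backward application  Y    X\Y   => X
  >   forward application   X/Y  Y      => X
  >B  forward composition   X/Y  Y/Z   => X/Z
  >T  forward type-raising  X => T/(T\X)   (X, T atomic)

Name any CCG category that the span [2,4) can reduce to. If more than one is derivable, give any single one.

PP\S

[0,6] S   <
  [0,5] S\NP   >
    [0,4] (S\NP)/PP   >
      [0,1] "with" : ((S\NP)/PP)/PP
      [1,4] PP   >
        [1,2] PP/(PP\S)   >T
          [1,2] "cat" : S
        [2,4] PP\S   <
          [2,3] "slowly" : PP
          [3,4] "dog" : (PP\S)\PP
    [4,5] "from" : PP
  [5,6] "on" : S\(S\NP)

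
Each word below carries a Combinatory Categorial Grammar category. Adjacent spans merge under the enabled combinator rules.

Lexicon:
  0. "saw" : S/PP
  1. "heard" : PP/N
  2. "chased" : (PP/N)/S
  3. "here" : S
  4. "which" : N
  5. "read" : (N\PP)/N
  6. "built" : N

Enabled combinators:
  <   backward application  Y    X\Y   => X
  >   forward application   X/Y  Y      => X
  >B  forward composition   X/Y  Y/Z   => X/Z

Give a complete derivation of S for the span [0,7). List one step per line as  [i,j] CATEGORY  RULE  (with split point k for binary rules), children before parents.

[0,7] S   >
  [0,2] S/N   >B
    [0,1] "saw" : S/PP
    [1,2] "heard" : PP/N
  [2,7] N   <
    [2,5] PP   >
      [2,4] PP/N   >
        [2,3] "chased" : (PP/N)/S
        [3,4] "here" : S
      [4,5] "which" : N
    [5,7] N\PP   >
      [5,6] "read" : (N\PP)/N
      [6,7] "built" : N

[0,1] S/PP  lex  "saw"
[1,2] PP/N  lex  "heard"
[0,2] S/N  >B  k=1
[2,3] (PP/N)/S  lex  "chased"
[3,4] S  lex  "here"
[2,4] PP/N  >  k=3
[4,5] N  lex  "which"
[2,5] PP  >  k=4
[5,6] (N\PP)/N  lex  "read"
[6,7] N  lex  "built"
[5,7] N\PP  >  k=6
[2,7] N  <  k=5
[0,7] S  >  k=2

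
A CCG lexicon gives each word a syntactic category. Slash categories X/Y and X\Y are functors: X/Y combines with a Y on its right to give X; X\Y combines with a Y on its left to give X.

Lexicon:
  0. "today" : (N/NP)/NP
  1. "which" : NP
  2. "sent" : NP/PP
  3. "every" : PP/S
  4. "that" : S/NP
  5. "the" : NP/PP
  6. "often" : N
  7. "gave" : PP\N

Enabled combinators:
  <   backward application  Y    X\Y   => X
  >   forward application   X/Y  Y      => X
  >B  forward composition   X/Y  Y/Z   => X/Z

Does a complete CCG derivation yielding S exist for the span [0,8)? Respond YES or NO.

(N/NP)/NP NP NP/PP PP/S S/NP NP/PP N PP\N
CKY chart[0,8] = {N}; S ∉ chart

NO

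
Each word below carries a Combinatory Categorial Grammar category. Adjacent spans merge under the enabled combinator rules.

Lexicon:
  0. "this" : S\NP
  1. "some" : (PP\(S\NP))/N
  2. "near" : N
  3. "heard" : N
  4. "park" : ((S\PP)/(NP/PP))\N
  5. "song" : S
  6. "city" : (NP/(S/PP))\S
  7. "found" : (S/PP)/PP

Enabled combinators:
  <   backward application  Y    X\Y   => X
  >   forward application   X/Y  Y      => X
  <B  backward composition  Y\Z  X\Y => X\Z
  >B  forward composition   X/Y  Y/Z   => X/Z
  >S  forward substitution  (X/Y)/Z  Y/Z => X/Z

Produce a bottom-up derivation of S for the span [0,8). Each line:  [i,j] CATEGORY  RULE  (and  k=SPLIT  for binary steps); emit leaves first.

[0,8] S   <
  [0,3] PP   <
    [0,1] "this" : S\NP
    [1,3] PP\(S\NP)   >
      [1,2] "some" : (PP\(S\NP))/N
      [2,3] "near" : N
  [3,8] S\PP   >
    [3,5] (S\PP)/(NP/PP)   <
      [3,4] "heard" : N
      [4,5] "park" : ((S\PP)/(NP/PP))\N
    [5,8] NP/PP   >B
      [5,7] NP/(S/PP)   <
        [5,6] "song" : S
        [6,7] "city" : (NP/(S/PP))\S
      [7,8] "found" : (S/PP)/PP

[0,1] S\NP  lex  "this"
[1,2] (PP\(S\NP))/N  lex  "some"
[2,3] N  lex  "near"
[1,3] PP\(S\NP)  >  k=2
[0,3] PP  <  k=1
[3,4] N  lex  "heard"
[4,5] ((S\PP)/(NP/PP))\N  lex  "park"
[3,5] (S\PP)/(NP/PP)  <  k=4
[5,6] S  lex  "song"
[6,7] (NP/(S/PP))\S  lex  "city"
[5,7] NP/(S/PP)  <  k=6
[7,8] (S/PP)/PP  lex  "found"
[5,8] NP/PP  >B  k=7
[3,8] S\PP  >  k=5
[0,8] S  <  k=3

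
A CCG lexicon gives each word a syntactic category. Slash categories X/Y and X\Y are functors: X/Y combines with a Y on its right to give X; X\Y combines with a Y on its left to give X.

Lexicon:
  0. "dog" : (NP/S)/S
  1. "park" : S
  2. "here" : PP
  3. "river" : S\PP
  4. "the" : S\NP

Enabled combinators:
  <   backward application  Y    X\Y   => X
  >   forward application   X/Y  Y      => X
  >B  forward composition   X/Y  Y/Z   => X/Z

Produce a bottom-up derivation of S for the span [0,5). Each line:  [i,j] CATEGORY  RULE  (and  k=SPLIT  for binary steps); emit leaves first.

[0,5] S   <
  [0,4] NP   >
    [0,2] NP/S   >
      [0,1] "dog" : (NP/S)/S
      [1,2] "park" : S
    [2,4] S   <
      [2,3] "here" : PP
      [3,4] "river" : S\PP
  [4,5] "the" : S\NP

[0,1] (NP/S)/S  lex  "dog"
[1,2] S  lex  "park"
[0,2] NP/S  >  k=1
[2,3] PP  lex  "here"
[3,4] S\PP  lex  "river"
[2,4] S  <  k=3
[0,4] NP  >  k=2
[4,5] S\NP  lex  "the"
[0,5] S  <  k=4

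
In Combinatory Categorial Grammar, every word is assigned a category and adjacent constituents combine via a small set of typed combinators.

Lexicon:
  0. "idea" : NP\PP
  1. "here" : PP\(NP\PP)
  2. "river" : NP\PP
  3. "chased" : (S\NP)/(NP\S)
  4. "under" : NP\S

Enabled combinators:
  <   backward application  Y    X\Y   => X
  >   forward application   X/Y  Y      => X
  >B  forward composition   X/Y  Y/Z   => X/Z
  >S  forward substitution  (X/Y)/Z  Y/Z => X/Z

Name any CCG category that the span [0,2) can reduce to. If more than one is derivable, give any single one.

[0,5] S   <
  [0,3] NP   <
    [0,2] PP   <
      [0,1] "idea" : NP\PP
      [1,2] "here" : PP\(NP\PP)
    [2,3] "river" : NP\PP
  [3,5] S\NP   >
    [3,4] "chased" : (S\NP)/(NP\S)
    [4,5] "under" : NP\S

PP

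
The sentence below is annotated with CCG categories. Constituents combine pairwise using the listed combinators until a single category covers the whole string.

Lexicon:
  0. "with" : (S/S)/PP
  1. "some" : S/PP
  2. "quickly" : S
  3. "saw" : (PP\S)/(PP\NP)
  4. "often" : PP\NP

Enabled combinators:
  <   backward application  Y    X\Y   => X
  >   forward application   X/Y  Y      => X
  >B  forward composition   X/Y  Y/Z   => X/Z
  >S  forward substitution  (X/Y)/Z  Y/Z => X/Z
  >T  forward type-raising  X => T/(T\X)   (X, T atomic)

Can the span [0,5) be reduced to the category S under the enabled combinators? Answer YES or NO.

YES

[0,5] S   >
  [0,2] S/PP   >S
    [0,1] "with" : (S/S)/PP
    [1,2] "some" : S/PP
  [2,5] PP   <
    [2,3] "quickly" : S
    [3,5] PP\S   >
      [3,4] "saw" : (PP\S)/(PP\NP)
      [4,5] "often" : PP\NP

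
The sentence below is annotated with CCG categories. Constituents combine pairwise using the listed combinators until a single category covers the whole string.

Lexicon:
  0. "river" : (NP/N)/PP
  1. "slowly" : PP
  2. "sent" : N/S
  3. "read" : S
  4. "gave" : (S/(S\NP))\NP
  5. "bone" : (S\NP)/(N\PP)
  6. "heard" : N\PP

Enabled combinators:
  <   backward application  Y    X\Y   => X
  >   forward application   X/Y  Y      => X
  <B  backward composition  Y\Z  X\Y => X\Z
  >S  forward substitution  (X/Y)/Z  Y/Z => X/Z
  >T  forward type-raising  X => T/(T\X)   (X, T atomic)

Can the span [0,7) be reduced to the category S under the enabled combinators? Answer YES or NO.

YES

[0,7] S   >
  [0,5] S/(S\NP)   <
    [0,4] NP   >
      [0,2] NP/N   >
        [0,1] "river" : (NP/N)/PP
        [1,2] "slowly" : PP
      [2,4] N   >
        [2,3] "sent" : N/S
        [3,4] "read" : S
    [4,5] "gave" : (S/(S\NP))\NP
  [5,7] S\NP   >
    [5,6] "bone" : (S\NP)/(N\PP)
    [6,7] "heard" : N\PP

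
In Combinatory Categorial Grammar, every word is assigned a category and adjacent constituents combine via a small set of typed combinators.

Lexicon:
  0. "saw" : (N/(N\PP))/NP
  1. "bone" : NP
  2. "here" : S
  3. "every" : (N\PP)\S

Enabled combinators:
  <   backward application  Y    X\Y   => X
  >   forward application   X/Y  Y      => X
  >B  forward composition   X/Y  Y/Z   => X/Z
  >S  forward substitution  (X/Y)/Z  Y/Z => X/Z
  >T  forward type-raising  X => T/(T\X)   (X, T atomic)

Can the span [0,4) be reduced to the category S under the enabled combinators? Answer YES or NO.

(N/(N\PP))/NP NP S (N\PP)\S
CKY chart[0,4] = {N, N/(N\N), NP/(NP\N), PP/(PP\N), S/(S\N)}; S ∉ chart

NO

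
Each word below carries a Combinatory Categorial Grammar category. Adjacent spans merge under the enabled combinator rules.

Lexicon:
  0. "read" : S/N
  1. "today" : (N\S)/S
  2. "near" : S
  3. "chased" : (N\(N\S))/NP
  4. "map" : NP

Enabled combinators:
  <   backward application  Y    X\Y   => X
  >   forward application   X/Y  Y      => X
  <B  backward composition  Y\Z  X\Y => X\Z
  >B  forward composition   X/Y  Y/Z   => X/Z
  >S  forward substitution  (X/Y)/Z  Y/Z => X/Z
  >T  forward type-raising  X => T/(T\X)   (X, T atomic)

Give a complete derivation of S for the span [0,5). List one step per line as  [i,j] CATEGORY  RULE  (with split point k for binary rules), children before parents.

[0,5] S   >
  [0,1] "read" : S/N
  [1,5] N   <
    [1,3] N\S   >
      [1,2] "today" : (N\S)/S
      [2,3] "near" : S
    [3,5] N\(N\S)   >
      [3,4] "chased" : (N\(N\S))/NP
      [4,5] "map" : NP

[0,1] S/N  lex  "read"
[1,2] (N\S)/S  lex  "today"
[2,3] S  lex  "near"
[1,3] N\S  >  k=2
[3,4] (N\(N\S))/NP  lex  "chased"
[4,5] NP  lex  "map"
[3,5] N\(N\S)  >  k=4
[1,5] N  <  k=3
[0,5] S  >  k=1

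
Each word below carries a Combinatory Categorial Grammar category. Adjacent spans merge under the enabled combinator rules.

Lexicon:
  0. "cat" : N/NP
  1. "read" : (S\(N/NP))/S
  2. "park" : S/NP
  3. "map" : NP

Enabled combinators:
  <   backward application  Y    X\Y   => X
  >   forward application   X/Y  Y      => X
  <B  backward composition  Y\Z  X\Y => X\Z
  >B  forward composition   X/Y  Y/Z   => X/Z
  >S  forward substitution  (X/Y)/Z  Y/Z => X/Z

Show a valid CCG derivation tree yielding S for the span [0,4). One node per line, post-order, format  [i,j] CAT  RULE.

[0,4] S   <
  [0,1] "cat" : N/NP
  [1,4] S\(N/NP)   >
    [1,2] "read" : (S\(N/NP))/S
    [2,4] S   >
      [2,3] "park" : S/NP
      [3,4] "map" : NP

[0,1] N/NP  lex  "cat"
[1,2] (S\(N/NP))/S  lex  "read"
[2,3] S/NP  lex  "park"
[3,4] NP  lex  "map"
[2,4] S  >  k=3
[1,4] S\(N/NP)  >  k=2
[0,4] S  <  k=1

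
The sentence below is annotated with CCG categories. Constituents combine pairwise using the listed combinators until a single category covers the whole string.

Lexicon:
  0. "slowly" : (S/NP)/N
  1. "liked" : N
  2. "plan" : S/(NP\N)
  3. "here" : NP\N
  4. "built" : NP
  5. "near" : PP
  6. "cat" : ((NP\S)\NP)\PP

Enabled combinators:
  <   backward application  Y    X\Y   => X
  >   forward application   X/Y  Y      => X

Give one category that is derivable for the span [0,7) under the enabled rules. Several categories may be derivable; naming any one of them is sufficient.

S

[0,7] S   >
  [0,2] S/NP   >
    [0,1] "slowly" : (S/NP)/N
    [1,2] "liked" : N
  [2,7] NP   <
    [2,4] S   >
      [2,3] "plan" : S/(NP\N)
      [3,4] "here" : NP\N
    [4,7] NP\S   <
      [4,5] "built" : NP
      [5,7] (NP\S)\NP   <
        [5,6] "near" : PP
        [6,7] "cat" : ((NP\S)\NP)\PP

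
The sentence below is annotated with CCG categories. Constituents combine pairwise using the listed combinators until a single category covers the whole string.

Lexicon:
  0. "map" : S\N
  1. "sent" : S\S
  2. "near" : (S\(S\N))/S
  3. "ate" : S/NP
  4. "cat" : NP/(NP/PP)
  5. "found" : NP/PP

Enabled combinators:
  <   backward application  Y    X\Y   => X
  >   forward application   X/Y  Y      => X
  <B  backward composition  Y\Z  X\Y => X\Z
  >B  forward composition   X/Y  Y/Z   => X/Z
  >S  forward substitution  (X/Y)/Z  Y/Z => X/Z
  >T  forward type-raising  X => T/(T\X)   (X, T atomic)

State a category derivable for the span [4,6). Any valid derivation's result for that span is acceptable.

NP

[0,6] S   <
  [0,2] S\N   <B
    [0,1] "map" : S\N
    [1,2] "sent" : S\S
  [2,6] S\(S\N)   >
    [2,3] "near" : (S\(S\N))/S
    [3,6] S   >
      [3,4] "ate" : S/NP
      [4,6] NP   >
        [4,5] "cat" : NP/(NP/PP)
        [5,6] "found" : NP/PP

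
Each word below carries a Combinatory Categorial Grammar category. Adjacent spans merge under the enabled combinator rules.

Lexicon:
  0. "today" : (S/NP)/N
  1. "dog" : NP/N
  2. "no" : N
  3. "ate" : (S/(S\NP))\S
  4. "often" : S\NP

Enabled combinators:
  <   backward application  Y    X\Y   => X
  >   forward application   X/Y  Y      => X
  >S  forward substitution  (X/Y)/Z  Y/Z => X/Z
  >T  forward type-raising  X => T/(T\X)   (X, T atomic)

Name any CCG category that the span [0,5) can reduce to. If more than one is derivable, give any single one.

S

[0,5] S   >
  [0,4] S/(S\NP)   <
    [0,3] S   >
      [0,2] S/N   >S
        [0,1] "today" : (S/NP)/N
        [1,2] "dog" : NP/N
      [2,3] "no" : N
    [3,4] "ate" : (S/(S\NP))\S
  [4,5] "often" : S\NP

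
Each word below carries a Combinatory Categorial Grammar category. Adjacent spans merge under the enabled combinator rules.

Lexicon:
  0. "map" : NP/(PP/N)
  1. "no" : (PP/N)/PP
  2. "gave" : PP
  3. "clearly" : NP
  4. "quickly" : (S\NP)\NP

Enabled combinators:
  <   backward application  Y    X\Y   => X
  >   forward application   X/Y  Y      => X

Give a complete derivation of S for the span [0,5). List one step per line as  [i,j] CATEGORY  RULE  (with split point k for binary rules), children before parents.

[0,1] NP/(PP/N)  lex  "map"
[1,2] (PP/N)/PP  lex  "no"
[2,3] PP  lex  "gave"
[1,3] PP/N  >  k=2
[0,3] NP  >  k=1
[3,4] NP  lex  "clearly"
[4,5] (S\NP)\NP  lex  "quickly"
[3,5] S\NP  <  k=4
[0,5] S  <  k=3

[0,5] S   <
  [0,3] NP   >
    [0,1] "map" : NP/(PP/N)
    [1,3] PP/N   >
      [1,2] "no" : (PP/N)/PP
      [2,3] "gave" : PP
  [3,5] S\NP   <
    [3,4] "clearly" : NP
    [4,5] "quickly" : (S\NP)\NP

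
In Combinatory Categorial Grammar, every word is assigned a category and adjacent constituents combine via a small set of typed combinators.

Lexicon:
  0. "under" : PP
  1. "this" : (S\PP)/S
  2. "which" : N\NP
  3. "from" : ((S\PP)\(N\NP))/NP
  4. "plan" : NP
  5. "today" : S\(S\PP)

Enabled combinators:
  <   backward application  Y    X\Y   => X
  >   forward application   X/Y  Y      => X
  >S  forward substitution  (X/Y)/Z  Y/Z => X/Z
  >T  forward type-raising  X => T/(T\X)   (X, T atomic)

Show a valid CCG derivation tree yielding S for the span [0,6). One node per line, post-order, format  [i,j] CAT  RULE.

[0,1] PP  lex  "under"
[1,2] (S\PP)/S  lex  "this"
[2,3] N\NP  lex  "which"
[3,4] ((S\PP)\(N\NP))/NP  lex  "from"
[4,5] NP  lex  "plan"
[3,5] (S\PP)\(N\NP)  >  k=4
[2,5] S\PP  <  k=3
[5,6] S\(S\PP)  lex  "today"
[2,6] S  <  k=5
[1,6] S\PP  >  k=2
[0,6] S  <  k=1

[0,6] S   <
  [0,1] "under" : PP
  [1,6] S\PP   >
    [1,2] "this" : (S\PP)/S
    [2,6] S   <
      [2,5] S\PP   <
        [2,3] "which" : N\NP
        [3,5] (S\PP)\(N\NP)   >
          [3,4] "from" : ((S\PP)\(N\NP))/NP
          [4,5] "plan" : NP
      [5,6] "today" : S\(S\PP)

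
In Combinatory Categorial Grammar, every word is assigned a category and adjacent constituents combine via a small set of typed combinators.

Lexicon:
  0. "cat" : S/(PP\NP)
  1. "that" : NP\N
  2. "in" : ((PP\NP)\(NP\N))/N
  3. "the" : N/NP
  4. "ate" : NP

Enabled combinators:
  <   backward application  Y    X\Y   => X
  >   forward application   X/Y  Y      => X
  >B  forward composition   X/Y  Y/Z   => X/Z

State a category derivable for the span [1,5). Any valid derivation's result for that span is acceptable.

[0,5] S   >
  [0,1] "cat" : S/(PP\NP)
  [1,5] PP\NP   <
    [1,2] "that" : NP\N
    [2,5] (PP\NP)\(NP\N)   >
      [2,3] "in" : ((PP\NP)\(NP\N))/N
      [3,5] N   >
        [3,4] "the" : N/NP
        [4,5] "ate" : NP

PP\NP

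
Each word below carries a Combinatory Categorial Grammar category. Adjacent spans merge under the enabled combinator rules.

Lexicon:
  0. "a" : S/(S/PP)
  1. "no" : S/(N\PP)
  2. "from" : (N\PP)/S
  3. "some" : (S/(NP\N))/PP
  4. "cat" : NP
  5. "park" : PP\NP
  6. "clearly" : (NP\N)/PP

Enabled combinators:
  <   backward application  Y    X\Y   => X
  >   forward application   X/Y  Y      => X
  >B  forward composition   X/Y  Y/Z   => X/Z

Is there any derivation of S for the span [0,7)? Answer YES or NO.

[0,7] S   >
  [0,1] "a" : S/(S/PP)
  [1,7] S/PP   >B
    [1,3] S/S   >B
      [1,2] "no" : S/(N\PP)
      [2,3] "from" : (N\PP)/S
    [3,7] S/PP   >B
      [3,6] S/(NP\N)   >
        [3,4] "some" : (S/(NP\N))/PP
        [4,6] PP   <
          [4,5] "cat" : NP
          [5,6] "park" : PP\NP
      [6,7] "clearly" : (NP\N)/PP

YES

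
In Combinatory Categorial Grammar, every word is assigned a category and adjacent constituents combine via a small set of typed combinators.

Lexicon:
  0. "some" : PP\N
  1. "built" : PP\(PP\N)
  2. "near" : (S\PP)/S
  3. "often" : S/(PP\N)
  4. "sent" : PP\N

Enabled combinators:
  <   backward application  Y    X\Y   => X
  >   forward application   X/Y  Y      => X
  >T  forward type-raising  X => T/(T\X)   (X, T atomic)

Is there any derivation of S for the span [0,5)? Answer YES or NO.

[0,5] S   <
  [0,2] PP   <
    [0,1] "some" : PP\N
    [1,2] "built" : PP\(PP\N)
  [2,5] S\PP   >
    [2,3] "near" : (S\PP)/S
    [3,5] S   >
      [3,4] "often" : S/(PP\N)
      [4,5] "sent" : PP\N

YES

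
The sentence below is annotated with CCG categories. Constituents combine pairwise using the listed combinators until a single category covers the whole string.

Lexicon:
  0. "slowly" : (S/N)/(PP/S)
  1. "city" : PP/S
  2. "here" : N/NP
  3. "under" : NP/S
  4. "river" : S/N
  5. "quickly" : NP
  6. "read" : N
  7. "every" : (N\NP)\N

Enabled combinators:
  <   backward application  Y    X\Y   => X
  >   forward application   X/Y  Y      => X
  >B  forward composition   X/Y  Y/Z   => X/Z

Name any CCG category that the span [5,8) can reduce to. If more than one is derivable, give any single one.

[0,8] S   >
  [0,3] S/NP   >B
    [0,2] S/N   >
      [0,1] "slowly" : (S/N)/(PP/S)
      [1,2] "city" : PP/S
    [2,3] "here" : N/NP
  [3,8] NP   >
    [3,5] NP/N   >B
      [3,4] "under" : NP/S
      [4,5] "river" : S/N
    [5,8] N   <
      [5,6] "quickly" : NP
      [6,8] N\NP   <
        [6,7] "read" : N
        [7,8] "every" : (N\NP)\N

N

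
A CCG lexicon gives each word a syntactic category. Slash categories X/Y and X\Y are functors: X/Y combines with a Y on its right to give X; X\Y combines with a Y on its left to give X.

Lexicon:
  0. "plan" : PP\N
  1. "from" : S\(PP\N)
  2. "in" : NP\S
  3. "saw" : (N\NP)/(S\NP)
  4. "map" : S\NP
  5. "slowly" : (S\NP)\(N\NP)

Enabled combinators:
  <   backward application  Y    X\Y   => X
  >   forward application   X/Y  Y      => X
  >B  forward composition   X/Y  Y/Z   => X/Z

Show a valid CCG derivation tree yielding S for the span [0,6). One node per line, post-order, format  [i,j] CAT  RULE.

[0,6] S   <
  [0,3] NP   <
    [0,2] S   <
      [0,1] "plan" : PP\N
      [1,2] "from" : S\(PP\N)
    [2,3] "in" : NP\S
  [3,6] S\NP   <
    [3,5] N\NP   >
      [3,4] "saw" : (N\NP)/(S\NP)
      [4,5] "map" : S\NP
    [5,6] "slowly" : (S\NP)\(N\NP)

[0,1] PP\N  lex  "plan"
[1,2] S\(PP\N)  lex  "from"
[0,2] S  <  k=1
[2,3] NP\S  lex  "in"
[0,3] NP  <  k=2
[3,4] (N\NP)/(S\NP)  lex  "saw"
[4,5] S\NP  lex  "map"
[3,5] N\NP  >  k=4
[5,6] (S\NP)\(N\NP)  lex  "slowly"
[3,6] S\NP  <  k=5
[0,6] S  <  k=3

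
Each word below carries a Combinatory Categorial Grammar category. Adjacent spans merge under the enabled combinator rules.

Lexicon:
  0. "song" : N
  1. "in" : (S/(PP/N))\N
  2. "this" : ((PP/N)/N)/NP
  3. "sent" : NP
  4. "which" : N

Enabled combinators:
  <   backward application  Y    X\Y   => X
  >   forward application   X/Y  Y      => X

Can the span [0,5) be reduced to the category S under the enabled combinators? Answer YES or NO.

[0,5] S   >
  [0,2] S/(PP/N)   <
    [0,1] "song" : N
    [1,2] "in" : (S/(PP/N))\N
  [2,5] PP/N   >
    [2,4] (PP/N)/N   >
      [2,3] "this" : ((PP/N)/N)/NP
      [3,4] "sent" : NP
    [4,5] "which" : N

YES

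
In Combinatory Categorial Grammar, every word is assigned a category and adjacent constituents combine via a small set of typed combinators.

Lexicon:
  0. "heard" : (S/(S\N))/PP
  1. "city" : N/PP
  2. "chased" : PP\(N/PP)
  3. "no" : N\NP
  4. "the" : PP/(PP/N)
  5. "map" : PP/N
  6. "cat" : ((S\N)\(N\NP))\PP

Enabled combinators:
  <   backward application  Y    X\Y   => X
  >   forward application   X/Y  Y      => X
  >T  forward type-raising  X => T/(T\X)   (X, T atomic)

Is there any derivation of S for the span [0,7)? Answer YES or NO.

YES

[0,7] S   >
  [0,3] S/(S\N)   >
    [0,1] "heard" : (S/(S\N))/PP
    [1,3] PP   <
      [1,2] "city" : N/PP
      [2,3] "chased" : PP\(N/PP)
  [3,7] S\N   <
    [3,4] "no" : N\NP
    [4,7] (S\N)\(N\NP)   <
      [4,6] PP   >
        [4,5] "the" : PP/(PP/N)
        [5,6] "map" : PP/N
      [6,7] "cat" : ((S\N)\(N\NP))\PP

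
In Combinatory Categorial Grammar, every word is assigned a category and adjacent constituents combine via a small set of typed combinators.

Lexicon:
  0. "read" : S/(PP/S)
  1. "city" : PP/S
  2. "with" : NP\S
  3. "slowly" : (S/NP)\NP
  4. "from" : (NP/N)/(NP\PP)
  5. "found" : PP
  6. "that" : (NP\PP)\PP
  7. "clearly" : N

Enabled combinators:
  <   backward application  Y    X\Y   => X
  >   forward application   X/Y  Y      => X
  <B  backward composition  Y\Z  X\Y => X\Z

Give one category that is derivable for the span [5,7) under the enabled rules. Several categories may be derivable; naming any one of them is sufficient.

NP\PP

[0,8] S   >
  [0,4] S/NP   <
    [0,3] NP   <
      [0,2] S   >
        [0,1] "read" : S/(PP/S)
        [1,2] "city" : PP/S
      [2,3] "with" : NP\S
    [3,4] "slowly" : (S/NP)\NP
  [4,8] NP   >
    [4,7] NP/N   >
      [4,5] "from" : (NP/N)/(NP\PP)
      [5,7] NP\PP   <
        [5,6] "found" : PP
        [6,7] "that" : (NP\PP)\PP
    [7,8] "clearly" : N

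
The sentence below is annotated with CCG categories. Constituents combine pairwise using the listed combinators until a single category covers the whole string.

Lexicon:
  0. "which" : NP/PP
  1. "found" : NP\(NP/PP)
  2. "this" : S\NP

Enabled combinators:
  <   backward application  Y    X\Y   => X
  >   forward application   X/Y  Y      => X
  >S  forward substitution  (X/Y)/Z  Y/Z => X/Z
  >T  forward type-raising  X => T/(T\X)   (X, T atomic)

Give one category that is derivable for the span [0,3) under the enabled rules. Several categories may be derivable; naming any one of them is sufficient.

[0,3] S   <
  [0,2] NP   <
    [0,1] "which" : NP/PP
    [1,2] "found" : NP\(NP/PP)
  [2,3] "this" : S\NP

S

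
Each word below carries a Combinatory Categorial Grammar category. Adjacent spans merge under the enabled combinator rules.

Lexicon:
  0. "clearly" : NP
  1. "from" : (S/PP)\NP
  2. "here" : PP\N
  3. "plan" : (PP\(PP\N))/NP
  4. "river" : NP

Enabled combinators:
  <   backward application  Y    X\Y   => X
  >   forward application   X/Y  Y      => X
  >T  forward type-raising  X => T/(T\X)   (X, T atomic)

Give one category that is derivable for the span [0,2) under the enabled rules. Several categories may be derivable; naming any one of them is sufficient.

S/PP

[0,5] S   >
  [0,2] S/PP   <
    [0,1] "clearly" : NP
    [1,2] "from" : (S/PP)\NP
  [2,5] PP   <
    [2,3] "here" : PP\N
    [3,5] PP\(PP\N)   >
      [3,4] "plan" : (PP\(PP\N))/NP
      [4,5] "river" : NP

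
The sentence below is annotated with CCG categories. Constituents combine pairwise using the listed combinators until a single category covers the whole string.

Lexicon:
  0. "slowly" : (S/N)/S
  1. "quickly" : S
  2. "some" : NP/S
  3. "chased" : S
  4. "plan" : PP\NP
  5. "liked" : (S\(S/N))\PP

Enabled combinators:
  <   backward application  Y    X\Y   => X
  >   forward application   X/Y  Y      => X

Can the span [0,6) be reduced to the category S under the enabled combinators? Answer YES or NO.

YES

[0,6] S   <
  [0,2] S/N   >
    [0,1] "slowly" : (S/N)/S
    [1,2] "quickly" : S
  [2,6] S\(S/N)   <
    [2,5] PP   <
      [2,4] NP   >
        [2,3] "some" : NP/S
        [3,4] "chased" : S
      [4,5] "plan" : PP\NP
    [5,6] "liked" : (S\(S/N))\PP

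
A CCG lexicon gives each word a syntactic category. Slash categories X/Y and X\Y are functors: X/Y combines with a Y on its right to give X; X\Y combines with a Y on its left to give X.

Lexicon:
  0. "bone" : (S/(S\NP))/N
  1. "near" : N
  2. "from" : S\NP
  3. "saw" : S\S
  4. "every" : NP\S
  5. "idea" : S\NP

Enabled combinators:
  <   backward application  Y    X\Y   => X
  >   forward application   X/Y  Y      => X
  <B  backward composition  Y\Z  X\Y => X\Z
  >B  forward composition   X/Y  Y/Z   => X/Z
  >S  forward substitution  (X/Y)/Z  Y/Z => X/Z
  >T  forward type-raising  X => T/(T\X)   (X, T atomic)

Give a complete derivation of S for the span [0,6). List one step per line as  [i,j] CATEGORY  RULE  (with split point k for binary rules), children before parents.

[0,6] S   >
  [0,2] S/(S\NP)   >
    [0,1] "bone" : (S/(S\NP))/N
    [1,2] "near" : N
  [2,6] S\NP   <B
    [2,4] S\NP   <B
      [2,3] "from" : S\NP
      [3,4] "saw" : S\S
    [4,6] S\S   <B
      [4,5] "every" : NP\S
      [5,6] "idea" : S\NP

[0,1] (S/(S\NP))/N  lex  "bone"
[1,2] N  lex  "near"
[0,2] S/(S\NP)  >  k=1
[2,3] S\NP  lex  "from"
[3,4] S\S  lex  "saw"
[2,4] S\NP  <B  k=3
[4,5] NP\S  lex  "every"
[5,6] S\NP  lex  "idea"
[4,6] S\S  <B  k=5
[2,6] S\NP  <B  k=4
[0,6] S  >  k=2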